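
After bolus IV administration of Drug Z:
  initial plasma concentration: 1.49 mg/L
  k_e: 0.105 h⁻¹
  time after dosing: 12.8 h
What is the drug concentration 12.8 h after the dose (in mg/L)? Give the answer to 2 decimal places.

0.39 mg/L

C = C₀ · e^(−k·t) = 1.490 × e^(−0.1050 × 12.8)
  = 1.490 × 0.2608 = 0.3886 mg/L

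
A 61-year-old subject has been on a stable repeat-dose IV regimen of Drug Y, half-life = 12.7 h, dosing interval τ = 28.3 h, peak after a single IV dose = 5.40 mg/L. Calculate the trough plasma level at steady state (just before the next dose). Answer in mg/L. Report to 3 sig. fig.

k = ln2 / t½ = 0.693147 / 12.7 = 0.05458 h⁻¹
e^(−kτ) = e^(−0.05458 × 28.3) = 0.2134
Accumulation ratio R = 1 / (1 − e^(−kτ)) = 1 / (1 − 0.2134) = 1.271
Steady-state trough = C₀ × R × e^(−kτ) = 5.40 × 1.271 × 0.2134 = 1.465 mg/L

1.47 mg/L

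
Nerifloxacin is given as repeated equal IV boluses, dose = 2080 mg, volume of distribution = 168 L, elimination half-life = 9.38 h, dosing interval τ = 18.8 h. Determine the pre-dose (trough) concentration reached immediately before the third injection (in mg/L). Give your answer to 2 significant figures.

C₀ per dose = Dose / Vd = 2080 / 168 = 12.38 mg/L
k = ln2 / t½ = 0.693147 / 9.38 = 0.07390 h⁻¹
Fraction remaining after one interval: r = e^(−kτ) = e^(−0.07390 × 18.8) = 0.2492
Before dose 3, 2 doses have been given (aged 1τ, 2τ).
C_trough = C₀ × (r + r²) = 12.38 × (0.2492 + 0.06210) = 3.854 mg/L

3.9 mg/L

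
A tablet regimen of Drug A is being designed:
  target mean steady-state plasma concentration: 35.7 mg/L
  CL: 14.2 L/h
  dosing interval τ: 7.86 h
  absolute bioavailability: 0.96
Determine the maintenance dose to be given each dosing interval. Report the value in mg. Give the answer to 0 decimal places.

At steady state, F × (Dose/τ) = Css × CL.
Dose = Css × CL × τ / F = 35.7 × 14.20 × 7.86 / 0.96 = 4151 mg

4151 mg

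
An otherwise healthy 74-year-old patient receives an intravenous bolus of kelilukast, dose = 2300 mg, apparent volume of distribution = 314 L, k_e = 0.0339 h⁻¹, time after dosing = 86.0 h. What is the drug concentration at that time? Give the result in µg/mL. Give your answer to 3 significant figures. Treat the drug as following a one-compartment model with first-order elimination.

0.397 µg/mL

C₀ = Dose / Vd = 2300 / 314 = 7.325 mg/L
C = C₀ · e^(−k·t) = 7.325 × e^(−0.03390 × 86.0)
  = 7.325 × 0.05418 = 0.3969 mg/L
(0.3969 mg/L = 0.3969 µg/mL)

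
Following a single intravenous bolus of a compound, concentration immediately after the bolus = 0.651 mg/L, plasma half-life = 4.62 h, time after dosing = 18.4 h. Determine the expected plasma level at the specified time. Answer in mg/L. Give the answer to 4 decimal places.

k = ln2 / t½ = 0.693147 / 4.62 = 0.1500 h⁻¹
C = C₀ · e^(−k·t) = 0.6510 × e^(−0.1500 × 18.4)
  = 0.6510 × 0.06329 = 0.04120 mg/L

0.0412 mg/L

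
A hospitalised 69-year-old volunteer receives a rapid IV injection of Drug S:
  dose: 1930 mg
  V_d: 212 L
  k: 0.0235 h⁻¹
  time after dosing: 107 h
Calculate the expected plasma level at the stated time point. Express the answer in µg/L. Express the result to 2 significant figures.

740 µg/L

C₀ = Dose / Vd = 1930 / 212 = 9.104 mg/L
C = C₀ · e^(−k·t) = 9.104 × e^(−0.02350 × 107)
  = 9.104 × 0.08090 = 0.7365 mg/L
Convert: 0.7365 mg/L × 1000 = 736.5 µg/L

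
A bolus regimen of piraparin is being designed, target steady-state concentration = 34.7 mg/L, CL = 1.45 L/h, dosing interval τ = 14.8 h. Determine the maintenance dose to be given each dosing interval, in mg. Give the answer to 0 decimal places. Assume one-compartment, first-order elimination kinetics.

745 mg

At steady state, Dose/τ = Css × CL.
Dose = Css × CL × τ = 34.7 × 1.450 × 14.8 = 744.7 mg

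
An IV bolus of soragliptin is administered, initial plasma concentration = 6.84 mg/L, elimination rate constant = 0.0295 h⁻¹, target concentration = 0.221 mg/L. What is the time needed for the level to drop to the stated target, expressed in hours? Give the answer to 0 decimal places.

116 h

t = ln(C₀ / C) / k = ln(6.840 / 0.221) / 0.02950
  = ln(30.95) / 0.02950 = 3.432 / 0.02950 = 116.3 h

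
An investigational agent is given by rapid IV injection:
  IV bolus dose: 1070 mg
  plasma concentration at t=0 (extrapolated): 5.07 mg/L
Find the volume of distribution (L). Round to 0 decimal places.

211 L

Vd = Dose / C₀ = 1070 / 5.07 = 211.0 L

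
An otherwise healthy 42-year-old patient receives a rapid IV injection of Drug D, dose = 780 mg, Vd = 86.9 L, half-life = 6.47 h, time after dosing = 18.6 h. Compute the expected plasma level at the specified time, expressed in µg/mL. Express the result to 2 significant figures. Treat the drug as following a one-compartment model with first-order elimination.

C₀ = Dose / Vd = 780.0 / 86.9 = 8.976 mg/L
k = ln2 / t½ = 0.693147 / 6.47 = 0.1071 h⁻¹
C = C₀ · e^(−k·t) = 8.976 × e^(−0.1071 × 18.6)
  = 8.976 × 0.1364 = 1.224 mg/L
(1.224 mg/L = 1.224 µg/mL)

1.2 µg/mL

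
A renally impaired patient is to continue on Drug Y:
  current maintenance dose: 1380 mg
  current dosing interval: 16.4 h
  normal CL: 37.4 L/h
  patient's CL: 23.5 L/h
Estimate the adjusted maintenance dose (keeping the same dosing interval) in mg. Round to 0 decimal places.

To keep the same average steady-state level, dosing rate must scale with clearance.
CL ratio = 23.5 / 37.4 = 0.6283
New dose (same interval) = 1380 × 0.6283 = 867.1 mg

867 mg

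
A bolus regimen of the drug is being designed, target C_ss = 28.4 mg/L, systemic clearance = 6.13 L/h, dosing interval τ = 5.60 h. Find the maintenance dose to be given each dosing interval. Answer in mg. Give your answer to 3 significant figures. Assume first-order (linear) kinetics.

975 mg

At steady state, Dose/τ = Css × CL.
Dose = Css × CL × τ = 28.4 × 6.130 × 5.60 = 974.9 mg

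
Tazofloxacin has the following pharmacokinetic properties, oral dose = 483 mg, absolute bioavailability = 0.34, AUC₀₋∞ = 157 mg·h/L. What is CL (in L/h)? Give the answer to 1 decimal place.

1.0 L/h

CL = F·Dose / AUC = 0.34 × 483 / 157 = 1.046 L/h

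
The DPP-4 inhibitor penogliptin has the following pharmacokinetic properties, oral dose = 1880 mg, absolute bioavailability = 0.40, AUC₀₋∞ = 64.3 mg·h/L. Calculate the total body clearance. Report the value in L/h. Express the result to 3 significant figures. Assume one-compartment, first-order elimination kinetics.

11.7 L/h

CL = F·Dose / AUC = 0.40 × 1880 / 64.3 = 11.70 L/h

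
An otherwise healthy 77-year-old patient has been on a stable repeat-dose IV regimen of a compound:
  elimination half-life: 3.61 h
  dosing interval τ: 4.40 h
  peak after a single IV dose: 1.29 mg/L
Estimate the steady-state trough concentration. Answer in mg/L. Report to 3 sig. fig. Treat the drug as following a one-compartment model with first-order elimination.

0.972 mg/L

k = ln2 / t½ = 0.693147 / 3.61 = 0.1920 h⁻¹
e^(−kτ) = e^(−0.1920 × 4.40) = 0.4296
Accumulation ratio R = 1 / (1 − e^(−kτ)) = 1 / (1 − 0.4296) = 1.753
Steady-state trough = C₀ × R × e^(−kτ) = 1.29 × 1.753 × 0.4296 = 0.9715 mg/L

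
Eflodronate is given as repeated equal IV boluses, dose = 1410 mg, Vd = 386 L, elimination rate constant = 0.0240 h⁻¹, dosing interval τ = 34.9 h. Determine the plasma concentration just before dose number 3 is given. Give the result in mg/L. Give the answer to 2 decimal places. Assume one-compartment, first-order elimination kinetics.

C₀ per dose = Dose / Vd = 1410 / 386 = 3.653 mg/L
Fraction remaining after one interval: r = e^(−kτ) = e^(−0.02400 × 34.9) = 0.4327
Before dose 3, 2 doses have been given (aged 1τ, 2τ).
C_trough = C₀ × (r + r²) = 3.653 × (0.4327 + 0.1872) = 2.264 mg/L

2.26 mg/L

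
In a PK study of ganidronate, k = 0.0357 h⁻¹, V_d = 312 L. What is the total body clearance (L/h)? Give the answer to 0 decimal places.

CL = k × Vd = 0.0357 × 312 = 11.14 L/h

11 L/h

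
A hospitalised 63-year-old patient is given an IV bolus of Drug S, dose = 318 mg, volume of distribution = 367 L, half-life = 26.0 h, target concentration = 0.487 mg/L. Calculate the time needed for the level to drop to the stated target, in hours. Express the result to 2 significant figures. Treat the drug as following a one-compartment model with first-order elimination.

C₀ = Dose / Vd = 318.0 / 367 = 0.8665 mg/L
k = ln2 / t½ = 0.693147 / 26.0 = 0.02666 h⁻¹
t = ln(C₀ / C) / k = ln(0.8665 / 0.487) / 0.02666
  = ln(1.779) / 0.02666 = 0.5761 / 0.02666 = 21.61 h

22 h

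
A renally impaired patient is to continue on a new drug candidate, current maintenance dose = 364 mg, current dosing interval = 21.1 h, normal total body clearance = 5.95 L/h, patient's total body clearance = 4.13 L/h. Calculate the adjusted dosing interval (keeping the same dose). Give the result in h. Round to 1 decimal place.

30.4 h

To keep the same average steady-state level, dosing rate must scale with clearance.
CL ratio = 4.13 / 5.95 = 0.6941
New interval (same dose) = 21.1 / 0.6941 = 30.40 h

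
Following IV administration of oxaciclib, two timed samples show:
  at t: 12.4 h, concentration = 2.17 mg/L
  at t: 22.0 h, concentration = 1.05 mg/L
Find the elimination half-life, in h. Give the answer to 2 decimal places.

9.17 h

k = ln(C₁/C₂) / (t₂ − t₁) = ln(2.17/1.05) / (22.0 − 12.4)
  = 0.7259 / 9.600 = 0.07561 h⁻¹
t½ = ln2 / k = 0.693147 / 0.07561 = 9.167 h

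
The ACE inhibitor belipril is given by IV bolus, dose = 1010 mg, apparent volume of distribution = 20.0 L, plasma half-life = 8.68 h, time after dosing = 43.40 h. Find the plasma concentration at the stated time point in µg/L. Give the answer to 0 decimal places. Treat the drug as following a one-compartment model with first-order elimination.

C₀ = Dose / Vd = 1010 / 20.0 = 50.50 mg/L
k = ln2 / t½ = 0.693147 / 8.68 = 0.07986 h⁻¹
t / t½ = 43.40 / 8.68 = 5 half-lives
C = C₀ × (1/2)^5 = 50.50 × 0.03125 = 1.578 mg/L
Convert: 1.578 mg/L × 1000 = 1578 µg/L

1578 µg/L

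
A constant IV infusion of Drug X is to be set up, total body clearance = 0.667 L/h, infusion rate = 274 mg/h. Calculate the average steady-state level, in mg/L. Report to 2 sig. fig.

410 mg/L

At steady state Css = R₀ / CL = 274 / 0.6670 = 410.8 mg/L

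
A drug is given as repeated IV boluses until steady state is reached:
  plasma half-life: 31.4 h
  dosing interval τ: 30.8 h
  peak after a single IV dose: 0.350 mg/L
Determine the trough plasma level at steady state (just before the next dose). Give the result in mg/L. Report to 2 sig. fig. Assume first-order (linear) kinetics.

0.36 mg/L

k = ln2 / t½ = 0.693147 / 31.4 = 0.02207 h⁻¹
e^(−kτ) = e^(−0.02207 × 30.8) = 0.5067
Accumulation ratio R = 1 / (1 − e^(−kτ)) = 1 / (1 − 0.5067) = 2.027
Steady-state trough = C₀ × R × e^(−kτ) = 0.350 × 2.027 × 0.5067 = 0.3595 mg/L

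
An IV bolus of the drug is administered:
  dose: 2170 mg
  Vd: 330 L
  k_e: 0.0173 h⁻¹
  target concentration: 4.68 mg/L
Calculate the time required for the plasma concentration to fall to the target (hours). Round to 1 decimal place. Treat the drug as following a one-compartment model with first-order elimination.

19.7 h

C₀ = Dose / Vd = 2170 / 330 = 6.576 mg/L
t = ln(C₀ / C) / k = ln(6.576 / 4.68) / 0.01730
  = ln(1.405) / 0.01730 = 0.3400 / 0.01730 = 19.65 h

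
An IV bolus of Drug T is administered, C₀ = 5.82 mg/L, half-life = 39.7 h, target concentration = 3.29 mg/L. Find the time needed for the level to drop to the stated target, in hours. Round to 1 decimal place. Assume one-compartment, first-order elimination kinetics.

k = ln2 / t½ = 0.693147 / 39.7 = 0.01746 h⁻¹
t = ln(C₀ / C) / k = ln(5.820 / 3.29) / 0.01746
  = ln(1.769) / 0.01746 = 0.5704 / 0.01746 = 32.67 h

32.7 h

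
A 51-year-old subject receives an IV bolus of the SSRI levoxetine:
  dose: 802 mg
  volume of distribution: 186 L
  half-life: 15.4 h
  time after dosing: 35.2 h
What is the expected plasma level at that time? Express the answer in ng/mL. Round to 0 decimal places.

C₀ = Dose / Vd = 802.0 / 186 = 4.312 mg/L
k = ln2 / t½ = 0.693147 / 15.4 = 0.04501 h⁻¹
C = C₀ · e^(−k·t) = 4.312 × e^(−0.04501 × 35.2)
  = 4.312 × 0.2051 = 0.8844 mg/L
Convert: 0.8844 mg/L × 1000 = 884.4 ng/mL

884 ng/mL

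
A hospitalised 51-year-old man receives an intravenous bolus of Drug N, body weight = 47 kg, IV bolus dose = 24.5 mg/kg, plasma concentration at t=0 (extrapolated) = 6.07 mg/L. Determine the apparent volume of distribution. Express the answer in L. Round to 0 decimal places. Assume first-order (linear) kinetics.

190 L

Dose = 24.5 × 47 = 1152 mg
Vd = Dose / C₀ = 1152 / 6.07 = 189.8 L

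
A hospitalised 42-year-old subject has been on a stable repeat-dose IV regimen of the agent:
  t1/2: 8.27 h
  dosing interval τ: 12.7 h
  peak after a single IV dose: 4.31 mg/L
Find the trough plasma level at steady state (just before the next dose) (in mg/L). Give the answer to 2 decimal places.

k = ln2 / t½ = 0.693147 / 8.27 = 0.08381 h⁻¹
e^(−kτ) = e^(−0.08381 × 12.7) = 0.3449
Accumulation ratio R = 1 / (1 − e^(−kτ)) = 1 / (1 − 0.3449) = 1.526
Steady-state trough = C₀ × R × e^(−kτ) = 4.31 × 1.526 × 0.3449 = 2.268 mg/L

2.27 mg/L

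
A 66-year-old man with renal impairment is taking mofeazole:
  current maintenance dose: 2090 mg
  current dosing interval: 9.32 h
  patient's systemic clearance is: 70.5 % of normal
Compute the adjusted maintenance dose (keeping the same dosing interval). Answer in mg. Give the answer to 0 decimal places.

1473 mg

To keep the same average steady-state level, dosing rate must scale with clearance.
CL ratio = 70.5 / 100 = 0.7050
New dose (same interval) = 2090 × 0.7050 = 1473 mg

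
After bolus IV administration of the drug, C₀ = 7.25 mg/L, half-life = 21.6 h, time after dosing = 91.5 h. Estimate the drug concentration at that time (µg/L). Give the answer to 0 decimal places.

385 µg/L

k = ln2 / t½ = 0.693147 / 21.6 = 0.03209 h⁻¹
C = C₀ · e^(−k·t) = 7.250 × e^(−0.03209 × 91.5)
  = 7.250 × 0.05307 = 0.3848 mg/L
Convert: 0.3848 mg/L × 1000 = 384.8 µg/L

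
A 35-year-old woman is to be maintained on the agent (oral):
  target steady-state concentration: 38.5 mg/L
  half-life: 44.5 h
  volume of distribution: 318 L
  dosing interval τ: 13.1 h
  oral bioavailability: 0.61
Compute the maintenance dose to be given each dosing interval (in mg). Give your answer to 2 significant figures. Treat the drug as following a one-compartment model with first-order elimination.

k = ln2 / t½ = 0.693147 / 44.5 = 0.01558 h⁻¹
CL = k × Vd = 0.01558 × 318 = 4.954 L/h
At steady state, F × (Dose/τ) = Css × CL.
Dose = Css × CL × τ / F = 38.5 × 4.954 × 13.1 / 0.61 = 4096 mg

4100 mg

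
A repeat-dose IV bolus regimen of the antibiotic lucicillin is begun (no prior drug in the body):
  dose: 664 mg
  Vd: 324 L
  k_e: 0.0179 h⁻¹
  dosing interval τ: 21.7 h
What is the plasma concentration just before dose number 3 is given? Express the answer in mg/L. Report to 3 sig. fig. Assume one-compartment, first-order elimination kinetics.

C₀ per dose = Dose / Vd = 664 / 324 = 2.049 mg/L
Fraction remaining after one interval: r = e^(−kτ) = e^(−0.01790 × 21.7) = 0.6781
Before dose 3, 2 doses have been given (aged 1τ, 2τ).
C_trough = C₀ × (r + r²) = 2.049 × (0.6781 + 0.4598) = 2.332 mg/L

2.33 mg/L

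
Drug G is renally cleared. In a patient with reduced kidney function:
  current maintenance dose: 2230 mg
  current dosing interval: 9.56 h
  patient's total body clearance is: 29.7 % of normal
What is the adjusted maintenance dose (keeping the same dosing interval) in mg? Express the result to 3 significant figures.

662 mg

To keep the same average steady-state level, dosing rate must scale with clearance.
CL ratio = 29.7 / 100 = 0.2970
New dose (same interval) = 2230 × 0.2970 = 662.3 mg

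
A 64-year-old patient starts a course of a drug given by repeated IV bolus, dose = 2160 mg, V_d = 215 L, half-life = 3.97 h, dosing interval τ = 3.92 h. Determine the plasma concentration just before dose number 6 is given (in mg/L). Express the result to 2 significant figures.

9.9 mg/L

C₀ per dose = Dose / Vd = 2160 / 215 = 10.05 mg/L
k = ln2 / t½ = 0.693147 / 3.97 = 0.1746 h⁻¹
Fraction remaining after one interval: r = e^(−kτ) = e^(−0.1746 × 3.92) = 0.5044
Before dose 6, 5 doses have been given (aged 1τ, 2τ, 3τ, 4τ, 5τ).
C_trough = C₀ × (r + r² + … + r^5) = C₀ × r(1−r^5)/(1−r)
        = 10.05 × 0.5044 × (1 − 0.03265) / (1 − 0.5044) = 9.894 mg/L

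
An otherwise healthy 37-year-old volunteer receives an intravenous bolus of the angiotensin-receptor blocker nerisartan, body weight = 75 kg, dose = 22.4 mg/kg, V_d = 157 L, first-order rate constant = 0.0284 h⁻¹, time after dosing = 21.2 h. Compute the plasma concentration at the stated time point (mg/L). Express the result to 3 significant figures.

Total dose = 22.4 × 75 = 1680 mg
C₀ = Dose / Vd = 1680 / 157 = 10.70 mg/L
C = C₀ · e^(−k·t) = 10.70 × e^(−0.02840 × 21.2)
  = 10.70 × 0.5477 = 5.860 mg/L

5.86 mg/L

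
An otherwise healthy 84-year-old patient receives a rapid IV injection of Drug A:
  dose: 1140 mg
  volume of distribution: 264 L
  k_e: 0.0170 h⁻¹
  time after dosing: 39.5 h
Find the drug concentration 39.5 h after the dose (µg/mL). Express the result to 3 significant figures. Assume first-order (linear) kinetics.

2.21 µg/mL

C₀ = Dose / Vd = 1140 / 264 = 4.318 mg/L
C = C₀ · e^(−k·t) = 4.318 × e^(−0.01700 × 39.5)
  = 4.318 × 0.5109 = 2.206 mg/L
(2.206 mg/L = 2.206 µg/mL)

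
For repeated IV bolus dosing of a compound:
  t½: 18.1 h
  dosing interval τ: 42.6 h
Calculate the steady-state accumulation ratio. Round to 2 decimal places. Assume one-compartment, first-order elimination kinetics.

1.24

k = ln2 / t½ = 0.693147 / 18.1 = 0.03830 h⁻¹
e^(−kτ) = e^(−0.03830 × 42.6) = 0.1956
Accumulation ratio R = 1 / (1 − e^(−kτ)) = 1 / (1 − 0.1956) = 1.243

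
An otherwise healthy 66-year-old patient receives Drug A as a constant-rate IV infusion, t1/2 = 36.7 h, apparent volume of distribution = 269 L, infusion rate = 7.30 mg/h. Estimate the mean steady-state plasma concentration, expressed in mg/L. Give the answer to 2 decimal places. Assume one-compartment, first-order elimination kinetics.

k = ln2 / t½ = 0.693147 / 36.7 = 0.01889 h⁻¹
CL = k × Vd = 0.01889 × 269 = 5.081 L/h
At steady state Css = R₀ / CL = 7.30 / 5.081 = 1.437 mg/L

1.44 mg/L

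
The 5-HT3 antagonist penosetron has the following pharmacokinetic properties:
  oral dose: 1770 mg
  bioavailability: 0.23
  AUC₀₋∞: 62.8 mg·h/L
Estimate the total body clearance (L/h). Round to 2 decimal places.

CL = F·Dose / AUC = 0.23 × 1770 / 62.8 = 6.482 L/h

6.48 L/h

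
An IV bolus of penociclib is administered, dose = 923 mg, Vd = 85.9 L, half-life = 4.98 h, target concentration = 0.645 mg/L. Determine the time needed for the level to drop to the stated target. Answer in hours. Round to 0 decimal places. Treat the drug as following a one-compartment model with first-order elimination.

20 h

C₀ = Dose / Vd = 923.0 / 85.9 = 10.75 mg/L
k = ln2 / t½ = 0.693147 / 4.98 = 0.1392 h⁻¹
t = ln(C₀ / C) / k = ln(10.75 / 0.645) / 0.1392
  = ln(16.67) / 0.1392 = 2.814 / 0.1392 = 20.22 h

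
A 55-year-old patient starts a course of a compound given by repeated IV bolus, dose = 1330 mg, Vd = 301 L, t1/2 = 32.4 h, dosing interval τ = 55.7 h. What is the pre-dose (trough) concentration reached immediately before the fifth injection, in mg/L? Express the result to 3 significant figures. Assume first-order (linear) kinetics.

1.91 mg/L

C₀ per dose = Dose / Vd = 1330 / 301 = 4.419 mg/L
k = ln2 / t½ = 0.693147 / 32.4 = 0.02139 h⁻¹
Fraction remaining after one interval: r = e^(−kτ) = e^(−0.02139 × 55.7) = 0.3038
Before dose 5, 4 doses have been given (aged 1τ, 2τ, 3τ, 4τ).
C_trough = C₀ × (r + r² + … + r^4) = C₀ × r(1−r^4)/(1−r)
        = 4.419 × 0.3038 × (1 − 0.008518) / (1 − 0.3038) = 1.912 mg/L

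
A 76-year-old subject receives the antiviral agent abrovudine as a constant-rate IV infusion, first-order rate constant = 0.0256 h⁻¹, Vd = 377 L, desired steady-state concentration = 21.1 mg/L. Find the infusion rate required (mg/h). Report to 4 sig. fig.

203.6 mg/h

CL = k × Vd = 0.02560 × 377 = 9.651 L/h
At steady state, infusion rate R₀ = Css × CL = 21.1 × 9.651 = 203.6 mg/h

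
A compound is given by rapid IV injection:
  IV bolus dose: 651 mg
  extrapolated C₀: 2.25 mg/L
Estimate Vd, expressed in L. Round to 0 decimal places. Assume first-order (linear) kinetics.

289 L

Vd = Dose / C₀ = 651.0 / 2.25 = 289.3 L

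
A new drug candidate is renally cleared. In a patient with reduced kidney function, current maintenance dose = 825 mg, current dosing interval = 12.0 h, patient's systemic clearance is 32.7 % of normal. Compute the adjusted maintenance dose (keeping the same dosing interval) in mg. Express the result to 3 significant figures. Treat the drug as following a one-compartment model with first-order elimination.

270 mg

To keep the same average steady-state level, dosing rate must scale with clearance.
CL ratio = 32.7 / 100 = 0.3270
New dose (same interval) = 825 × 0.3270 = 269.8 mg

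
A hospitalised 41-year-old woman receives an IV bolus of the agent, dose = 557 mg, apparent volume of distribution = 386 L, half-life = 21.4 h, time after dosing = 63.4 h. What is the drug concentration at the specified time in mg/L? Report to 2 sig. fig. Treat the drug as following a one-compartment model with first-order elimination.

C₀ = Dose / Vd = 557.0 / 386 = 1.443 mg/L
k = ln2 / t½ = 0.693147 / 21.4 = 0.03239 h⁻¹
C = C₀ · e^(−k·t) = 1.443 × e^(−0.03239 × 63.4)
  = 1.443 × 0.1283 = 0.1851 mg/L

0.19 mg/L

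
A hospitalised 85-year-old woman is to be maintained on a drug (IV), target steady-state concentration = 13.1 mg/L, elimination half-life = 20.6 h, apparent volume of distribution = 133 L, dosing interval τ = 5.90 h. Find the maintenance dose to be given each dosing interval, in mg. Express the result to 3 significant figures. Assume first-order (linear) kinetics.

346 mg

k = ln2 / t½ = 0.693147 / 20.6 = 0.03365 h⁻¹
CL = k × Vd = 0.03365 × 133 = 4.475 L/h
At steady state, Dose/τ = Css × CL.
Dose = Css × CL × τ = 13.1 × 4.475 × 5.90 = 345.9 mg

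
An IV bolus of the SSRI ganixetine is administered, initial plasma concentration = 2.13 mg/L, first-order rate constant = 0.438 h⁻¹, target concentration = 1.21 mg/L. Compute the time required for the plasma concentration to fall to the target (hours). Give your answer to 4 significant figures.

1.291 h

t = ln(C₀ / C) / k = ln(2.130 / 1.21) / 0.4380
  = ln(1.760) / 0.4380 = 0.5653 / 0.4380 = 1.291 h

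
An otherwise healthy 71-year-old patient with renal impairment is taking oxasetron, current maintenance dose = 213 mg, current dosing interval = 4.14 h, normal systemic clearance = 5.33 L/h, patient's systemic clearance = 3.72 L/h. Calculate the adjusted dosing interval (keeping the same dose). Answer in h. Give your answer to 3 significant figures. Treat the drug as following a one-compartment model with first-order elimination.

5.93 h

To keep the same average steady-state level, dosing rate must scale with clearance.
CL ratio = 3.72 / 5.33 = 0.6979
New interval (same dose) = 4.14 / 0.6979 = 5.932 h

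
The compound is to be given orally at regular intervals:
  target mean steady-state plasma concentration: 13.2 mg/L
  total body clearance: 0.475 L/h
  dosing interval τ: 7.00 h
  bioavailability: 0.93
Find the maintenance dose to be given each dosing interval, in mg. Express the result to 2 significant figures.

At steady state, F × (Dose/τ) = Css × CL.
Dose = Css × CL × τ / F = 13.2 × 0.4750 × 7.00 / 0.93 = 47.19 mg

47 mg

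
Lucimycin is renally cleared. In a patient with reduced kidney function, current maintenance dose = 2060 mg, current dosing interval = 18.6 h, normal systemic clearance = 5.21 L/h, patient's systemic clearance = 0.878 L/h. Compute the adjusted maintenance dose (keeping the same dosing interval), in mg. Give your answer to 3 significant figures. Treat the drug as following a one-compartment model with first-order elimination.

347 mg

To keep the same average steady-state level, dosing rate must scale with clearance.
CL ratio = 0.878 / 5.21 = 0.1685
New dose (same interval) = 2060 × 0.1685 = 347.1 mg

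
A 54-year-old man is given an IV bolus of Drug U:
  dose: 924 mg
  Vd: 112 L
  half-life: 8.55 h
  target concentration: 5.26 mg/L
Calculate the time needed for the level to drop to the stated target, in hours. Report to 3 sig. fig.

5.55 h

C₀ = Dose / Vd = 924.0 / 112 = 8.250 mg/L
k = ln2 / t½ = 0.693147 / 8.55 = 0.08107 h⁻¹
t = ln(C₀ / C) / k = ln(8.250 / 5.26) / 0.08107
  = ln(1.568) / 0.08107 = 0.4498 / 0.08107 = 5.548 h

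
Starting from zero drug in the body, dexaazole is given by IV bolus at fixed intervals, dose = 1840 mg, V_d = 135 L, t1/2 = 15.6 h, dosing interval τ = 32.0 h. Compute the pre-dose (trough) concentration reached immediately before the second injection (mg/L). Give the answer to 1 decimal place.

C₀ per dose = Dose / Vd = 1840 / 135 = 13.63 mg/L
k = ln2 / t½ = 0.693147 / 15.6 = 0.04443 h⁻¹
Fraction remaining after one interval: r = e^(−kτ) = e^(−0.04443 × 32.0) = 0.2413
Before dose 2, 1 dose has been given (aged 1τ).
C_trough = C₀ × r = 13.63 × 0.2413 = 3.289 mg/L

3.3 mg/L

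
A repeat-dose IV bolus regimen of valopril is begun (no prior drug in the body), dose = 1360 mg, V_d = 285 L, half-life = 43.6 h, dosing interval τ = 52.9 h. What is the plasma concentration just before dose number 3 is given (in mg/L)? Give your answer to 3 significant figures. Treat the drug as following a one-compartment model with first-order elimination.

C₀ per dose = Dose / Vd = 1360 / 285 = 4.772 mg/L
k = ln2 / t½ = 0.693147 / 43.6 = 0.01590 h⁻¹
Fraction remaining after one interval: r = e^(−kτ) = e^(−0.01590 × 52.9) = 0.4312
Before dose 3, 2 doses have been given (aged 1τ, 2τ).
C_trough = C₀ × (r + r²) = 4.772 × (0.4312 + 0.1859) = 2.945 mg/L

2.95 mg/L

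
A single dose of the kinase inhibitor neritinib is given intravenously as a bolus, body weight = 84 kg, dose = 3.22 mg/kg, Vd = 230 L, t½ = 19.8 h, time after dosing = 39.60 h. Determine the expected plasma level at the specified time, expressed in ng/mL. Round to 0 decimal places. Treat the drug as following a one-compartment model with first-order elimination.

Total dose = 3.22 × 84 = 270.5 mg
C₀ = Dose / Vd = 270.5 / 230 = 1.176 mg/L
k = ln2 / t½ = 0.693147 / 19.8 = 0.03501 h⁻¹
t / t½ = 39.60 / 19.8 = 2 half-lives
C = C₀ × (1/2)^2 = 1.176 × 0.2500 = 0.2940 mg/L
Convert: 0.2940 mg/L × 1000 = 294.0 ng/mL

294 ng/mL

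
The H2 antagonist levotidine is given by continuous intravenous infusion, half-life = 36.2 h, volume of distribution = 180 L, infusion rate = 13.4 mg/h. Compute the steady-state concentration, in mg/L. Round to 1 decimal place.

k = ln2 / t½ = 0.693147 / 36.2 = 0.01915 h⁻¹
CL = k × Vd = 0.01915 × 180 = 3.447 L/h
At steady state Css = R₀ / CL = 13.4 / 3.447 = 3.887 mg/L

3.9 mg/L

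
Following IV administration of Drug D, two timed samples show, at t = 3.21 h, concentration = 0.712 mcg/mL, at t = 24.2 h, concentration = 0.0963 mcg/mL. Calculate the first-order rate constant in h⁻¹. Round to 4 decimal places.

0.0953 h⁻¹

k = ln(C₁/C₂) / (t₂ − t₁) = ln(0.712/0.0963) / (24.2 − 3.21)
  = 2.001 / 20.99 = 0.09533 h⁻¹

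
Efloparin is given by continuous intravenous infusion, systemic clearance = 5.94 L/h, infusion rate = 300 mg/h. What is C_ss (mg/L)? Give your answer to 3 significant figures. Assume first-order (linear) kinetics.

50.5 mg/L

At steady state Css = R₀ / CL = 300 / 5.940 = 50.51 mg/L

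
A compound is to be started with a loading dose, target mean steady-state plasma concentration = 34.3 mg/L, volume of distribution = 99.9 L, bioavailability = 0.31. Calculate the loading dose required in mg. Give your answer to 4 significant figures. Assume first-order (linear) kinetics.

11050 mg

LD = Css × Vd / F = 34.3 × 99.9 / 0.31 = 11050 mg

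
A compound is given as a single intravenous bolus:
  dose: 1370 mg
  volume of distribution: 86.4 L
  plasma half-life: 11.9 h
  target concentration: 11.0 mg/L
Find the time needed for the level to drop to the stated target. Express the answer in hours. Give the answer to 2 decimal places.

6.28 h

C₀ = Dose / Vd = 1370 / 86.4 = 15.86 mg/L
k = ln2 / t½ = 0.693147 / 11.9 = 0.05825 h⁻¹
t = ln(C₀ / C) / k = ln(15.86 / 11.0) / 0.05825
  = ln(1.442) / 0.05825 = 0.3660 / 0.05825 = 6.283 h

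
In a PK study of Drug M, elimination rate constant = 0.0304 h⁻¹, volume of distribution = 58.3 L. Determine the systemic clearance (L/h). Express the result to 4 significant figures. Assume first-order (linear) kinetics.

CL = k × Vd = 0.0304 × 58.3 = 1.772 L/h

1.772 L/h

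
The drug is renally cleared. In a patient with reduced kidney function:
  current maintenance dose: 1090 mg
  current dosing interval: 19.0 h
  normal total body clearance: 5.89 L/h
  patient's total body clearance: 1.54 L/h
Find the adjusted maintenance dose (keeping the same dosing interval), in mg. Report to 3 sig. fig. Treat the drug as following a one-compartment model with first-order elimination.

285 mg

To keep the same average steady-state level, dosing rate must scale with clearance.
CL ratio = 1.54 / 5.89 = 0.2615
New dose (same interval) = 1090 × 0.2615 = 285.0 mg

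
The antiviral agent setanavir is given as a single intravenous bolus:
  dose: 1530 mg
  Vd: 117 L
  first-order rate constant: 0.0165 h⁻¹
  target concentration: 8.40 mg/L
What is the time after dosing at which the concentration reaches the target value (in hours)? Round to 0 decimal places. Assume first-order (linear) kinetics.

27 h

C₀ = Dose / Vd = 1530 / 117 = 13.08 mg/L
t = ln(C₀ / C) / k = ln(13.08 / 8.40) / 0.01650
  = ln(1.557) / 0.01650 = 0.4428 / 0.01650 = 26.84 h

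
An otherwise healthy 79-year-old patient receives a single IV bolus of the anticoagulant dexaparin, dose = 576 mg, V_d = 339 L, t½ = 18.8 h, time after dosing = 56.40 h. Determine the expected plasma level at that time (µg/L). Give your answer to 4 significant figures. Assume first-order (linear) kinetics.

212.4 µg/L

C₀ = Dose / Vd = 576.0 / 339 = 1.699 mg/L
k = ln2 / t½ = 0.693147 / 18.8 = 0.03687 h⁻¹
t / t½ = 56.40 / 18.8 = 3 half-lives
C = C₀ × (1/2)^3 = 1.699 × 0.1250 = 0.2124 mg/L
Convert: 0.2124 mg/L × 1000 = 212.4 µg/L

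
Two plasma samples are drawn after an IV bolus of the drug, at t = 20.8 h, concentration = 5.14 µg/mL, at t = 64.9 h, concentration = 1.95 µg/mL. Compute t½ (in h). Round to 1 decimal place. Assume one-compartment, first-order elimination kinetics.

31.5 h

k = ln(C₁/C₂) / (t₂ − t₁) = ln(5.14/1.95) / (64.9 − 20.8)
  = 0.9692 / 44.10 = 0.02198 h⁻¹
t½ = ln2 / k = 0.693147 / 0.02198 = 31.54 h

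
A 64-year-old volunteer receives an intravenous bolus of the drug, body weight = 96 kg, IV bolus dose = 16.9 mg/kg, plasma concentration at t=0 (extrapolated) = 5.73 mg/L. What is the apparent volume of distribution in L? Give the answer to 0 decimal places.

283 L

Dose = 16.9 × 96 = 1622 mg
Vd = Dose / C₀ = 1622 / 5.73 = 283.1 L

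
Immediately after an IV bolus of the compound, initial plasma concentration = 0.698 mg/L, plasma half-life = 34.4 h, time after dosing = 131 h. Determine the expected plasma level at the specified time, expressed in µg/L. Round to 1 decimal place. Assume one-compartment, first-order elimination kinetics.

k = ln2 / t½ = 0.693147 / 34.4 = 0.02015 h⁻¹
C = C₀ · e^(−k·t) = 0.6980 × e^(−0.02015 × 131)
  = 0.6980 × 0.07139 = 0.04983 mg/L
Convert: 0.04983 mg/L × 1000 = 49.83 µg/L

49.8 µg/L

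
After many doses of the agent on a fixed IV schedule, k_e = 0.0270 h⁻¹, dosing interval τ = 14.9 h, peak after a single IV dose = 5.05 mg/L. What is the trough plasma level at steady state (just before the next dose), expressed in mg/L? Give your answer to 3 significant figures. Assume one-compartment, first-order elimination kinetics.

e^(−kτ) = e^(−0.02700 × 14.9) = 0.6688
Accumulation ratio R = 1 / (1 − e^(−kτ)) = 1 / (1 − 0.6688) = 3.019
Steady-state trough = C₀ × R × e^(−kτ) = 5.05 × 3.019 × 0.6688 = 10.20 mg/L

10.2 mg/L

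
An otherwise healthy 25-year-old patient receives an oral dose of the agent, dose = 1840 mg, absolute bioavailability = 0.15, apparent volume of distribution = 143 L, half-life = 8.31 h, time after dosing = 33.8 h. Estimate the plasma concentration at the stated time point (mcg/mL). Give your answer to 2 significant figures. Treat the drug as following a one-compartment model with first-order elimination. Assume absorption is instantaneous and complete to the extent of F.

Amount reaching circulation = F × Dose = 0.15 × 1840 = 276.0 mg
C₀ = F·Dose / Vd = 276.0 / 143 = 1.930 mg/L
k = ln2 / t½ = 0.693147 / 8.31 = 0.08341 h⁻¹
C = C₀ · e^(−k·t) = 1.930 × e^(−0.08341 × 33.8)
  = 1.930 × 0.05965 = 0.1151 mg/L
(0.1151 mg/L = 0.1151 mcg/mL)

0.12 mcg/mL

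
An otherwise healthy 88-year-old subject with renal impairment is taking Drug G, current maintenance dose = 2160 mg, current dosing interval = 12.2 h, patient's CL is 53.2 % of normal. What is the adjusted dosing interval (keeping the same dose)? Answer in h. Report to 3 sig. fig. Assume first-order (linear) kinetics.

To keep the same average steady-state level, dosing rate must scale with clearance.
CL ratio = 53.2 / 100 = 0.5320
New interval (same dose) = 12.2 / 0.5320 = 22.93 h

22.9 h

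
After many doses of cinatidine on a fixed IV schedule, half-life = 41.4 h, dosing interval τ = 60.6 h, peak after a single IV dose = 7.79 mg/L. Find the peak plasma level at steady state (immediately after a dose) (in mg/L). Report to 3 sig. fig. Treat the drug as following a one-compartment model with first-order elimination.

k = ln2 / t½ = 0.693147 / 41.4 = 0.01674 h⁻¹
e^(−kτ) = e^(−0.01674 × 60.6) = 0.3626
Accumulation ratio R = 1 / (1 − e^(−kτ)) = 1 / (1 − 0.3626) = 1.569
Steady-state peak = C₀ × R = 7.79 × 1.569 = 12.22 mg/L

12.2 mg/L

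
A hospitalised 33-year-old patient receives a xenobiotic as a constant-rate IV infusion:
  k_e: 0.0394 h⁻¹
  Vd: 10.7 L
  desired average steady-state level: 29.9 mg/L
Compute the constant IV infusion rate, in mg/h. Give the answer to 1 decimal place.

CL = k × Vd = 0.03940 × 10.7 = 0.4216 L/h
At steady state, infusion rate R₀ = Css × CL = 29.9 × 0.4216 = 12.61 mg/h

12.6 mg/h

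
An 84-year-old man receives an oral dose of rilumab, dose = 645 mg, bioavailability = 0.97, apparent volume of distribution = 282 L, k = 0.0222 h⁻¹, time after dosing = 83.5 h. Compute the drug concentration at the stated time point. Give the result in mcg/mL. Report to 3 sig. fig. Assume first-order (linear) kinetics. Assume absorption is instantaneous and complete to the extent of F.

Amount reaching circulation = F × Dose = 0.97 × 645.0 = 625.7 mg
C₀ = F·Dose / Vd = 625.7 / 282 = 2.219 mg/L
C = C₀ · e^(−k·t) = 2.219 × e^(−0.02220 × 83.5)
  = 2.219 × 0.1567 = 0.3477 mg/L
(0.3477 mg/L = 0.3477 mcg/mL)

0.348 mcg/mL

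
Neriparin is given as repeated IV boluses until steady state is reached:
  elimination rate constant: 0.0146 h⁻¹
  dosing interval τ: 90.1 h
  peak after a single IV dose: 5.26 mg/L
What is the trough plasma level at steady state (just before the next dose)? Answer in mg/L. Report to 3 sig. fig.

1.93 mg/L

e^(−kτ) = e^(−0.01460 × 90.1) = 0.2684
Accumulation ratio R = 1 / (1 − e^(−kτ)) = 1 / (1 − 0.2684) = 1.367
Steady-state trough = C₀ × R × e^(−kτ) = 5.26 × 1.367 × 0.2684 = 1.930 mg/L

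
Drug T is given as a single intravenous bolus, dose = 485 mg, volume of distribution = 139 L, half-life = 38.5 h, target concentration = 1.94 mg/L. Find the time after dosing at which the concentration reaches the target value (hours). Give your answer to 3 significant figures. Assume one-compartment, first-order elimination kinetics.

32.6 h

C₀ = Dose / Vd = 485.0 / 139 = 3.489 mg/L
k = ln2 / t½ = 0.693147 / 38.5 = 0.01800 h⁻¹
t = ln(C₀ / C) / k = ln(3.489 / 1.94) / 0.01800
  = ln(1.798) / 0.01800 = 0.5867 / 0.01800 = 32.59 h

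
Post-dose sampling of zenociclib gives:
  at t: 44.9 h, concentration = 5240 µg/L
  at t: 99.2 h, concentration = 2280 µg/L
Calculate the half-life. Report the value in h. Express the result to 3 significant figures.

45.2 h

k = ln(C₁/C₂) / (t₂ − t₁) = ln(5240/2280) / (99.2 − 44.9)
  = 0.8321 / 54.30 = 0.01532 h⁻¹
t½ = ln2 / k = 0.693147 / 0.01532 = 45.24 h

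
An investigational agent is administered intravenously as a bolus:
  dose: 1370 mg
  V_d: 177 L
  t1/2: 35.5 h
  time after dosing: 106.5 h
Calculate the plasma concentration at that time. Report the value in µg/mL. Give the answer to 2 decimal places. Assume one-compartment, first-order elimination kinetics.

C₀ = Dose / Vd = 1370 / 177 = 7.740 mg/L
k = ln2 / t½ = 0.693147 / 35.5 = 0.01953 h⁻¹
t / t½ = 106.5 / 35.5 = 3 half-lives
C = C₀ × (1/2)^3 = 7.740 × 0.1250 = 0.9675 mg/L
(0.9675 mg/L = 0.9675 µg/mL)

0.97 µg/mL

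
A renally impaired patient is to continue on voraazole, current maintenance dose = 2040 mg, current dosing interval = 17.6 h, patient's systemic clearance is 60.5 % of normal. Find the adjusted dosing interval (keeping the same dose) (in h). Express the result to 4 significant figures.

29.09 h

To keep the same average steady-state level, dosing rate must scale with clearance.
CL ratio = 60.5 / 100 = 0.6050
New interval (same dose) = 17.6 / 0.6050 = 29.09 h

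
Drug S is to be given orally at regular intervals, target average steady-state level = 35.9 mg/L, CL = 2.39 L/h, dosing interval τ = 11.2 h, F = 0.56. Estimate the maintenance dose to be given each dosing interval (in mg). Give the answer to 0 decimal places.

At steady state, F × (Dose/τ) = Css × CL.
Dose = Css × CL × τ / F = 35.9 × 2.390 × 11.2 / 0.56 = 1716 mg

1716 mg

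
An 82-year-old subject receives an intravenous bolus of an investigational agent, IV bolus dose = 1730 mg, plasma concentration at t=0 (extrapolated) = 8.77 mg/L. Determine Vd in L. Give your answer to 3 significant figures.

Vd = Dose / C₀ = 1730 / 8.77 = 197.3 L

197 L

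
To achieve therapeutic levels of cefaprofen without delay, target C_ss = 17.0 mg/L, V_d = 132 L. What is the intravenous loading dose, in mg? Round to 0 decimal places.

2244 mg

LD = Css × Vd = 17.0 × 132 = 2244 mg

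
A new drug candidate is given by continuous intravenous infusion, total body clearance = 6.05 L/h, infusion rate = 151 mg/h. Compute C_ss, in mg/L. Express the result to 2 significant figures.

At steady state Css = R₀ / CL = 151 / 6.050 = 24.96 mg/L

25 mg/L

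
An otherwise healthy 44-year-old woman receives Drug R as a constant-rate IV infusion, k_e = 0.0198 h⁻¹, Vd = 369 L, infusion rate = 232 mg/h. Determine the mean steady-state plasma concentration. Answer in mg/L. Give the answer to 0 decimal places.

CL = k × Vd = 0.01980 × 369 = 7.306 L/h
At steady state Css = R₀ / CL = 232 / 7.306 = 31.75 mg/L

32 mg/L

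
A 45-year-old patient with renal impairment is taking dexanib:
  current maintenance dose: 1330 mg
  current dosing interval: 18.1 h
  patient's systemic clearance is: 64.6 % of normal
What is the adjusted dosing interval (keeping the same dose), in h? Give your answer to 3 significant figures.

To keep the same average steady-state level, dosing rate must scale with clearance.
CL ratio = 64.6 / 100 = 0.6460
New interval (same dose) = 18.1 / 0.6460 = 28.02 h

28.0 h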